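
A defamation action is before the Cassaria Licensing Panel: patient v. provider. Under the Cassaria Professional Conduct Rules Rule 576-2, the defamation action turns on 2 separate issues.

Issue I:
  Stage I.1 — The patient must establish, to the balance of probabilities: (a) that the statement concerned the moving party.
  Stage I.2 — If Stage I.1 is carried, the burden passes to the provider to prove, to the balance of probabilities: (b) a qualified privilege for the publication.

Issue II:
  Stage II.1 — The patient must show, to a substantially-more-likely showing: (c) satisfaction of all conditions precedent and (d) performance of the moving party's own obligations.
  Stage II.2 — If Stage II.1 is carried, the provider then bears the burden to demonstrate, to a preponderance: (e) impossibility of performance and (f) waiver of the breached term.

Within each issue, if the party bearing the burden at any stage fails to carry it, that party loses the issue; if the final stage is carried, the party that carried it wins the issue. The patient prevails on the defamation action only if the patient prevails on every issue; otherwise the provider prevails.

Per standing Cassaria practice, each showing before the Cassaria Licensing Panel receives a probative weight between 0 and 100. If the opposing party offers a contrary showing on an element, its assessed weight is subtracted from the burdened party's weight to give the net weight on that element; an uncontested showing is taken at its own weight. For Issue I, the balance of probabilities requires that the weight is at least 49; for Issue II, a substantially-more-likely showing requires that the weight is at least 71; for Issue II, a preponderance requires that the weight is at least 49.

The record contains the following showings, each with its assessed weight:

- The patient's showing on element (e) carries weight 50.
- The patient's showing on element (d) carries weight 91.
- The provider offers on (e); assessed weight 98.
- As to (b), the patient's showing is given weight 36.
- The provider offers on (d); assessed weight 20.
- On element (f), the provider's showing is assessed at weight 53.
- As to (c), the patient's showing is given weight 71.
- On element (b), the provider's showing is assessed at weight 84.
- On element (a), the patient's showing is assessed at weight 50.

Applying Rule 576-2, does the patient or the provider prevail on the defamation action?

patient

— Issue I —
Stage I.1 (patient, the balance of probabilities, weight is at least 49): (a) 50 ≥ 49 — meets.
  The patient carries Stage I.1; the provider now bears the burden.
Stage I.2 (provider, the balance of probabilities, weight is at least 49): (b) net 84−36=48 < 49 — fails.
  Stage I.2 not carried; the provider fails its burden.
So the patient prevails on this issue.
— Issue II —
Stage II.1 — burden on patient; standard: a substantially-more-likely showing (weight is at least 71).
    (c): 71 ≥ 71 [met]
    (d): 91 − 20 = 71 ≥ 71 [met]
  All elements met. The burden passes to the provider.
Stage II.2 — burden on provider; standard: a preponderance (weight is at least 49).
    (e): 98 − 50 = 48 < 49 [not met]
    (f): 53 ≥ 49 [met]
  The provider does not carry Stage II.2.
So the patient prevails on this issue.
Per-issue: Issue I → patient; Issue II → patient. The patient must prevail on every issue; overall, the patient prevails.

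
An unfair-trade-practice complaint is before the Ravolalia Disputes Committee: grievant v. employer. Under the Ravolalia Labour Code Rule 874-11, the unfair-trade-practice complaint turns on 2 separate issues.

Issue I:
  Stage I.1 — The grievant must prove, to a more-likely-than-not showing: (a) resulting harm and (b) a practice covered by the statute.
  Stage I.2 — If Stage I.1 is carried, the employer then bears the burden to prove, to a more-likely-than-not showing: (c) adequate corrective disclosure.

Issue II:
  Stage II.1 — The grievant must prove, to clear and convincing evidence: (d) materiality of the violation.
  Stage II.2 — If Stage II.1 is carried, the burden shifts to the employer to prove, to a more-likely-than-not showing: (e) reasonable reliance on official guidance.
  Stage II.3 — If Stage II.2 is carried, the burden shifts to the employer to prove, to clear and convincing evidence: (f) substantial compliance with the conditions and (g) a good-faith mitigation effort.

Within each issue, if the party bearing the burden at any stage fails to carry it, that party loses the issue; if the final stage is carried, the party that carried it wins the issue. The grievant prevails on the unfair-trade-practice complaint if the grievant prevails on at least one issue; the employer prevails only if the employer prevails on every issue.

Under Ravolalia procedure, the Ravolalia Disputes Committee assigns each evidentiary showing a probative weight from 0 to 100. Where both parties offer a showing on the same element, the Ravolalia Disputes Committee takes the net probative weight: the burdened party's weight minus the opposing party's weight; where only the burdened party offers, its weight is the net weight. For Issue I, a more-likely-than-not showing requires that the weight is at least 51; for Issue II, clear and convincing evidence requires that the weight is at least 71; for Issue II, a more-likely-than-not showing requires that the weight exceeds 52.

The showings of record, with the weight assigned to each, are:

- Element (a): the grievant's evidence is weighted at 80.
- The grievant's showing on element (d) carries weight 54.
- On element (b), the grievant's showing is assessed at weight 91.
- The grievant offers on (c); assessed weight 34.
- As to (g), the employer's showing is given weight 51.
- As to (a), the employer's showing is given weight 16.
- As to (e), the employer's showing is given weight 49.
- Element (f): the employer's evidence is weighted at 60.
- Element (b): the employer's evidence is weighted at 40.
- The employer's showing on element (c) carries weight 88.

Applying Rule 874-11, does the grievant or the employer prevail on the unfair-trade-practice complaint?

employer

— Issue I —
Stage I.1 — burden on grievant; standard: a more-likely-than-not showing (weight is at least 51).
    (a): 80 − 16 = 64 ≥ 51 [met]
    (b): 91 − 40 = 51 ≥ 51 [met]
  Stage I.1 is satisfied; the onus moves to the employer.
Stage I.2 — burden on employer; standard: a more-likely-than-not showing (weight is at least 51).
    (c): 88 − 34 = 54 ≥ 51 [met]
  Stage I.2 carried; the final stage is satisfied.
With every stage satisfied, the employer prevails on this issue.
— Issue II —
At Stage II.1 the grievant must meet clear and convincing evidence (weight is at least 71): on (d) the weight is 54, which does not reach 71, so (d) does not meet the standard.
  The grievant does not carry Stage II.1.
The employer prevails on this issue.
Per-issue: Issue I → employer; Issue II → employer. The grievant must prevail on at least one issue; overall, the employer prevails.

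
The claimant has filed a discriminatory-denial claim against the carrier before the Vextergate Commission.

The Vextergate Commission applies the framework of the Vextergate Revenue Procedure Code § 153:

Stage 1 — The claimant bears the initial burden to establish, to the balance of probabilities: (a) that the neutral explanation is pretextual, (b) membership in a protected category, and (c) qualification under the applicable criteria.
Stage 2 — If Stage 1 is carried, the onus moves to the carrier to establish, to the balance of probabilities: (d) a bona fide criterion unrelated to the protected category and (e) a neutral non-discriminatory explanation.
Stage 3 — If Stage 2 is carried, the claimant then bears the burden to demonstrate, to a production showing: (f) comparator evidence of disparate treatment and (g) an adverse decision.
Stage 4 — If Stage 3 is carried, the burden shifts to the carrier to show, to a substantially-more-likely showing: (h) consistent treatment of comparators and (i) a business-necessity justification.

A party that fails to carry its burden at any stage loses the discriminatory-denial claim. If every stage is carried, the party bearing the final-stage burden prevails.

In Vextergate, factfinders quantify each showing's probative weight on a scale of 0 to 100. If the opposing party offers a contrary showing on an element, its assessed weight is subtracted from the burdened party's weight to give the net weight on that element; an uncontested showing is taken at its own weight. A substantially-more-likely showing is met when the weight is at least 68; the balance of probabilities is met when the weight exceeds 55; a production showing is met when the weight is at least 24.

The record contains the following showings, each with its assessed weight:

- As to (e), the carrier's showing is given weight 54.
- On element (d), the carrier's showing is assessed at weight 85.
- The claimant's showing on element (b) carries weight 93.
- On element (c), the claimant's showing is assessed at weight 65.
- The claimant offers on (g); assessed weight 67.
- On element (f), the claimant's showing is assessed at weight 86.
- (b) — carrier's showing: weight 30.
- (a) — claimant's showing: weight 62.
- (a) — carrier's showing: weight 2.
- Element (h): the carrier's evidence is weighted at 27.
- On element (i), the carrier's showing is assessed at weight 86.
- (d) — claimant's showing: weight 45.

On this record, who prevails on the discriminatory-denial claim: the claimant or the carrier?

claimant

At Stage 1 the claimant must meet the balance of probabilities (weight exceeds 55): on (a) the weight is 62 less the opposing 2 gives net 60, > 55, so (a) meets the standard; on (b) the weight is 93 less the opposing 30 gives net 63, > 55, so (b) meets the standard; on (c) the weight is 65, which does exceed 55, so (c) meets the standard.
  Stage 1 carried; the burden shifts to the carrier.
At Stage 2 the carrier must meet the balance of probabilities (weight exceeds 55): on (d) the weight is 85 less the opposing 45 gives net 40, which does not exceed 55, so (d) does not meet the standard; on (e) the weight is 54, which does not exceed 55, so (e) does not meet the standard.
  Stage 2 not carried; the carrier fails its burden.
The analysis ends at Stage 2; the claimant prevails.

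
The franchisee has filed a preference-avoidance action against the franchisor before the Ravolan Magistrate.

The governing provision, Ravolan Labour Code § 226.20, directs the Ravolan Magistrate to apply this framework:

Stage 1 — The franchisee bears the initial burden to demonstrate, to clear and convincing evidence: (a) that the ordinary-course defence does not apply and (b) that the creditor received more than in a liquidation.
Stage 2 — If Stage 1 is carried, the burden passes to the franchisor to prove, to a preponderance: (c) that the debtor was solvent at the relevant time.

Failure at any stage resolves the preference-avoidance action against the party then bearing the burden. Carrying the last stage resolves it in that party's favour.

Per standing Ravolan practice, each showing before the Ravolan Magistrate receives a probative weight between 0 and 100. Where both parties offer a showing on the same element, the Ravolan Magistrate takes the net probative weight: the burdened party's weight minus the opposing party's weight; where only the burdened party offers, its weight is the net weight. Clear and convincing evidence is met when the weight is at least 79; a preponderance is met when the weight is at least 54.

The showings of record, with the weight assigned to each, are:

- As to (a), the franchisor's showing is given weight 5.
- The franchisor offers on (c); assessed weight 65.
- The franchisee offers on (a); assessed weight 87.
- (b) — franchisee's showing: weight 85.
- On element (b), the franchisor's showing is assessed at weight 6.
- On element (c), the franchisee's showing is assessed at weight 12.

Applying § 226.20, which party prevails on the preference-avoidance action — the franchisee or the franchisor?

franchisee

At Stage 1 the franchisee must meet clear and convincing evidence (weight is at least 79): on (a) the weight is 87 less the opposing 5 gives net 82, ≥ 79, so (a) meets the standard; on (b) the weight is 85 less the opposing 6 gives net 79, ≥ 79, so (b) meets the standard.
  All elements met. The burden passes to the franchisor.
At Stage 2 the franchisor must meet a preponderance (weight is at least 54): on (c) the weight is 65 less the opposing 12 gives net 53, which does not reach 54, so (c) does not meet the standard.
  Stage 2 not carried; the franchisor fails its burden.
The franchisee prevails.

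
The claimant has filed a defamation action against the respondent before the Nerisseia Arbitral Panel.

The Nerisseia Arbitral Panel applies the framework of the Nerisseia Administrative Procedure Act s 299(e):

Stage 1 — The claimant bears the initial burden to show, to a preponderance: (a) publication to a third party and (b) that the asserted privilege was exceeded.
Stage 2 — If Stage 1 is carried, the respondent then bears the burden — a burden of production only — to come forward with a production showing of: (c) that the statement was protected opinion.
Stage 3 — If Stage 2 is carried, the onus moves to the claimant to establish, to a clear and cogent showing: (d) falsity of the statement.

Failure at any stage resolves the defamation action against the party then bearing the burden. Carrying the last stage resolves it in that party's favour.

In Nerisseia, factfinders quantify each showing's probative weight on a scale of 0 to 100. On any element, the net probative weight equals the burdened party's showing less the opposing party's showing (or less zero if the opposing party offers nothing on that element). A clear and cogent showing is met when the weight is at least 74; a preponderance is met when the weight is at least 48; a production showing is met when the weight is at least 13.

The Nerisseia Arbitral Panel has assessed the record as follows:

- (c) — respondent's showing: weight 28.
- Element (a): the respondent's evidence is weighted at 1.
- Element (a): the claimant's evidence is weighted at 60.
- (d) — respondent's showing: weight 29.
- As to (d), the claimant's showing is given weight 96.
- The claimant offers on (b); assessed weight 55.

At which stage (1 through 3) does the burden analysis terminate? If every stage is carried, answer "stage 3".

stage 3

Stage 1 — burden on claimant; standard: a preponderance (weight is at least 48).
    (a): 60 − 1 = 59 ≥ 48 [met]
    (b): 55 ≥ 48 [met]
  Stage 1 carried; the burden shifts to the respondent.
Stage 2 — burden on respondent; standard: a production showing (weight is at least 13).
    (c): 28 ≥ 13 [met]
  All elements met. The burden passes to the claimant.
Stage 3 — burden on claimant; standard: a clear and cogent showing (weight is at least 74).
    (d): 96 − 29 = 67 < 74 [not met]
  The claimant does not carry Stage 3.
The respondent prevails.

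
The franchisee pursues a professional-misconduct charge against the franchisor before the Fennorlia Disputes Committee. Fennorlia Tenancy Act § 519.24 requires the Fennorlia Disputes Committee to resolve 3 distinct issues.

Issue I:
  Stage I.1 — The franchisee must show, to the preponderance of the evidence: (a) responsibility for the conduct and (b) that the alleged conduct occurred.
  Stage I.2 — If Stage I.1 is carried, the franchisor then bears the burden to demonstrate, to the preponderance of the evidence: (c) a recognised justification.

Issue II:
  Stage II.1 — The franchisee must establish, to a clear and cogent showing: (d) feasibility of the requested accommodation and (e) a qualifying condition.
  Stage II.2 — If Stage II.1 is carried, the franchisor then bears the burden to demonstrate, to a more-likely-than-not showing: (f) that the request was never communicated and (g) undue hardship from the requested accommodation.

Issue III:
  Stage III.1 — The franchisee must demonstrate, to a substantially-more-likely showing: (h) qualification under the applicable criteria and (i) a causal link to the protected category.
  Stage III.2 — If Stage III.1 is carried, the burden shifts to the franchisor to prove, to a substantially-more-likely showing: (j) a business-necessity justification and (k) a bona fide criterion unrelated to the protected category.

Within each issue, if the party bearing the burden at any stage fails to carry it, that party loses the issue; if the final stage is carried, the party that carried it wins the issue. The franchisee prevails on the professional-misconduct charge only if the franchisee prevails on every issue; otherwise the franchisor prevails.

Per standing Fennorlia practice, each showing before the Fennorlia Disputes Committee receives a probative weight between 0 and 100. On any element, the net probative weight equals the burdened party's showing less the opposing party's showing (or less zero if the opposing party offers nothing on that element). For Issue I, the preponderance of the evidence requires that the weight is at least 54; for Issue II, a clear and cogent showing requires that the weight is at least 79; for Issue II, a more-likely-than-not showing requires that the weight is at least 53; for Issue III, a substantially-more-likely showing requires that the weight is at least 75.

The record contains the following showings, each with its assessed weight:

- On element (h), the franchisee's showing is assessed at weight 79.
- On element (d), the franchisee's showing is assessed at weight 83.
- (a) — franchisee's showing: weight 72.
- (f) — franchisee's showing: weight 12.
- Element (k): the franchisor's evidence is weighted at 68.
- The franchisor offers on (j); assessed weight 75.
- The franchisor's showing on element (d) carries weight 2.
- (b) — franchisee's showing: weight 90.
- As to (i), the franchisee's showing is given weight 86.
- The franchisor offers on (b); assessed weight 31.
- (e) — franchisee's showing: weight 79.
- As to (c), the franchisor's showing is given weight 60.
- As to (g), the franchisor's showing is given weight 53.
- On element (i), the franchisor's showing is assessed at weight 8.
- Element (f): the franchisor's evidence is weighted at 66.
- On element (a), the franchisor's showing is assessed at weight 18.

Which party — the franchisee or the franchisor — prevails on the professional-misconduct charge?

franchisor

— Issue I —
Stage I.1 — burden on franchisee; standard: the preponderance of the evidence (weight is at least 54).
    (a): 72 − 18 = 54 ≥ 54 [met]
    (b): 90 − 31 = 59 ≥ 54 [met]
  All elements met. The burden passes to the franchisor.
Stage I.2 — burden on franchisor; standard: the preponderance of the evidence (weight is at least 54).
    (c): 60 ≥ 54 [met]
  Stage I.2 carried; the final stage is satisfied.
All stages carried — the franchisor prevails on this issue.
— Issue II —
Stage II.1 (franchisee, a clear and cogent showing, weight is at least 79): (d) net 83−2=81 ≥ 79 — meets; (e) 79 ≥ 79 — meets.
  All elements met. The burden passes to the franchisor.
Stage II.2 (franchisor, a more-likely-than-not showing, weight is at least 53): (f) net 66−12=54 ≥ 53 — meets; (g) 53 ≥ 53 — meets.
  The franchisor carries the last stage.
All stages carried — the franchisor prevails on this issue.
— Issue III —
Stage III.1 (franchisee, a substantially-more-likely showing, weight is at least 75): (h) 79 ≥ 75 — meets; (i) net 86−8=78 ≥ 75 — meets.
  Stage III.1 is satisfied; the onus moves to the franchisor.
Stage III.2 (franchisor, a substantially-more-likely showing, weight is at least 75): (j) 75 ≥ 75 — meets; (k) 68 < 75 — fails.
  The franchisor does not carry Stage III.2.
The analysis ends at Stage III.2; the franchisee prevails on this issue.
Per-issue: Issue I → franchisor; Issue II → franchisor; Issue III → franchisee. The franchisee must prevail on every issue; overall, the franchisor prevails.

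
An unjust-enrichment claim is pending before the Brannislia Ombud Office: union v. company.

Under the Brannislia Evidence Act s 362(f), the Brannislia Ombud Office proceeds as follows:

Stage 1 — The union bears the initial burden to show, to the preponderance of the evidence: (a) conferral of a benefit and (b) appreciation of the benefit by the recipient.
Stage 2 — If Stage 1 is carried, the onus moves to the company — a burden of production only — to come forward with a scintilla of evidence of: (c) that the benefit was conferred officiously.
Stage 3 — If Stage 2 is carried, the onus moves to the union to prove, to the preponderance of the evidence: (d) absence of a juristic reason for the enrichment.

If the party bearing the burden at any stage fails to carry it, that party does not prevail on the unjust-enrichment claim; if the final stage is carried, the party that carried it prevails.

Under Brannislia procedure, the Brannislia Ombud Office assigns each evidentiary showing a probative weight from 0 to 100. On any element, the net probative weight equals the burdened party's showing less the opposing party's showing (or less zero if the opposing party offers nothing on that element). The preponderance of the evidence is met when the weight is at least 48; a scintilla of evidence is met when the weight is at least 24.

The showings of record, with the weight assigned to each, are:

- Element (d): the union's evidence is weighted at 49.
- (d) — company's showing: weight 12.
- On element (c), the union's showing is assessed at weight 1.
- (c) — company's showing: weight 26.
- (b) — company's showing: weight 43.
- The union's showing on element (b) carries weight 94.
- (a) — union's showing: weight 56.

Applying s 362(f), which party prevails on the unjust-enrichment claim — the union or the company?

company

At Stage 1 the union must meet the preponderance of the evidence (weight is at least 48): on (a) the weight is 56, which does reach 48, so (a) meets the standard; on (b) the weight is 94 less the opposing 43 gives net 51, which does reach 48, so (b) meets the standard.
  All elements met. The burden passes to the company.
At Stage 2 the company must meet a scintilla of evidence (weight is at least 24): on (c) the weight is 26 less the opposing 1 gives net 25, which does reach 24, so (c) meets the standard.
  The company carries Stage 2; the union now bears the burden.
At Stage 3 the union must meet the preponderance of the evidence (weight is at least 48): on (d) the weight is 49 less the opposing 12 gives net 37, < 48, so (d) does not meet the standard.
  Stage 3 not carried; the union fails its burden.
The analysis ends at Stage 3; the company prevails.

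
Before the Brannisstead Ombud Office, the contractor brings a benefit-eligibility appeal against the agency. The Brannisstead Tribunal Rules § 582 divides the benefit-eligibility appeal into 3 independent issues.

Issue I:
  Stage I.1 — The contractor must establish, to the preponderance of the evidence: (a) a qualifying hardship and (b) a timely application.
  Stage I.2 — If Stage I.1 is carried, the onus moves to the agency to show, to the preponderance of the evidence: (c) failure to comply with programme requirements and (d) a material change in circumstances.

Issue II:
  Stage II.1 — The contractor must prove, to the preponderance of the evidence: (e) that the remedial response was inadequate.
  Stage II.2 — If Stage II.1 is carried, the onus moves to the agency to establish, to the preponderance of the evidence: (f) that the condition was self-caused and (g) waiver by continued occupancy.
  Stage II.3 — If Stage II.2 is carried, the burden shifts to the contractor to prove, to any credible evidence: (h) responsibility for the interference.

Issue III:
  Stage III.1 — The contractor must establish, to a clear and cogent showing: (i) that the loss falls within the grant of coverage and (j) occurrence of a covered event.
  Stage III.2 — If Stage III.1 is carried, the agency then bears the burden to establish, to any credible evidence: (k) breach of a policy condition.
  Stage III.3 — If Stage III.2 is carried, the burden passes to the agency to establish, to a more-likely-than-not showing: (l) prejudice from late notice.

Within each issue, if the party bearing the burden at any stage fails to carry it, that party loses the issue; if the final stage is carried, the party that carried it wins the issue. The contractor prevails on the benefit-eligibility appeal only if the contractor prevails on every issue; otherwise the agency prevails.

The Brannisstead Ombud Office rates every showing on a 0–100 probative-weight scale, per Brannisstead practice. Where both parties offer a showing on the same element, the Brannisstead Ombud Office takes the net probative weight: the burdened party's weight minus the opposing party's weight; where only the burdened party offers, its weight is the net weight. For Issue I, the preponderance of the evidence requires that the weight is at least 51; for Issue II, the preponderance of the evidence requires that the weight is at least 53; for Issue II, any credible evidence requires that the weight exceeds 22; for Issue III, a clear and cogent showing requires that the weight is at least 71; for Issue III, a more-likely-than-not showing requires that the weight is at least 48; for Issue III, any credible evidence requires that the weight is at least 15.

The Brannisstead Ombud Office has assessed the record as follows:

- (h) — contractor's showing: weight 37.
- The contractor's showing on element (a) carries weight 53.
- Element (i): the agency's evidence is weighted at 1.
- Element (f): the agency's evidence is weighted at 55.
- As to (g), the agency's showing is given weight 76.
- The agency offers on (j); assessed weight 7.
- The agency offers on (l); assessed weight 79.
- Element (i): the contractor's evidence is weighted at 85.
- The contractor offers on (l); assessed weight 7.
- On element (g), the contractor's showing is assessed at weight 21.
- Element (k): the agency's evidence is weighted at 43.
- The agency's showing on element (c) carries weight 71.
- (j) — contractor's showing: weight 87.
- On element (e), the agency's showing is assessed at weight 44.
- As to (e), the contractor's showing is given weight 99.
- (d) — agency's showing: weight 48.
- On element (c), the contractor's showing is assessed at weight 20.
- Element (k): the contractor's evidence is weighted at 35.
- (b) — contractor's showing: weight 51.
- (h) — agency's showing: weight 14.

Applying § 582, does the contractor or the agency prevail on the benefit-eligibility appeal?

— Issue I —
Stage I.1 — burden on contractor; standard: the preponderance of the evidence (weight is at least 51).
    (a): 53 ≥ 51 [met]
    (b): 51 ≥ 51 [met]
  The contractor carries Stage I.1; the agency now bears the burden.
Stage I.2 — burden on agency; standard: the preponderance of the evidence (weight is at least 51).
    (c): 71 − 20 = 51 ≥ 51 [met]
    (d): 48 < 51 [not met]
  Stage I.2 not carried; the agency fails its burden.
So the contractor prevails on this issue.
— Issue II —
Stage II.1 — burden on contractor; standard: the preponderance of the evidence (weight is at least 53).
    (e): 99 − 44 = 55 ≥ 53 [met]
  Stage II.1 is satisfied; the onus moves to the agency.
Stage II.2 — burden on agency; standard: the preponderance of the evidence (weight is at least 53).
    (f): 55 ≥ 53 [met]
    (g): 76 − 21 = 55 ≥ 53 [met]
  All elements met. The burden passes to the contractor.
Stage II.3 — burden on contractor; standard: any credible evidence (weight exceeds 22).
    (h): 37 − 14 = 23 > 22 [met]
  All elements met at the final stage.
With every stage satisfied, the contractor prevails on this issue.
— Issue III —
Stage III.1 (contractor, a clear and cogent showing, weight is at least 71): (i) net 85−1=84 ≥ 71 — meets; (j) net 87−7=80 ≥ 71 — meets.
  The contractor carries Stage III.1; the agency now bears the burden.
Stage III.2 (agency, any credible evidence, weight is at least 15): (k) net 43−35=8 < 15 — fails.
  The agency does not carry Stage III.2.
The contractor prevails on this issue.
Per-issue: Issue I → contractor; Issue II → contractor; Issue III → contractor. The contractor must prevail on every issue; overall, the contractor prevails.

contractor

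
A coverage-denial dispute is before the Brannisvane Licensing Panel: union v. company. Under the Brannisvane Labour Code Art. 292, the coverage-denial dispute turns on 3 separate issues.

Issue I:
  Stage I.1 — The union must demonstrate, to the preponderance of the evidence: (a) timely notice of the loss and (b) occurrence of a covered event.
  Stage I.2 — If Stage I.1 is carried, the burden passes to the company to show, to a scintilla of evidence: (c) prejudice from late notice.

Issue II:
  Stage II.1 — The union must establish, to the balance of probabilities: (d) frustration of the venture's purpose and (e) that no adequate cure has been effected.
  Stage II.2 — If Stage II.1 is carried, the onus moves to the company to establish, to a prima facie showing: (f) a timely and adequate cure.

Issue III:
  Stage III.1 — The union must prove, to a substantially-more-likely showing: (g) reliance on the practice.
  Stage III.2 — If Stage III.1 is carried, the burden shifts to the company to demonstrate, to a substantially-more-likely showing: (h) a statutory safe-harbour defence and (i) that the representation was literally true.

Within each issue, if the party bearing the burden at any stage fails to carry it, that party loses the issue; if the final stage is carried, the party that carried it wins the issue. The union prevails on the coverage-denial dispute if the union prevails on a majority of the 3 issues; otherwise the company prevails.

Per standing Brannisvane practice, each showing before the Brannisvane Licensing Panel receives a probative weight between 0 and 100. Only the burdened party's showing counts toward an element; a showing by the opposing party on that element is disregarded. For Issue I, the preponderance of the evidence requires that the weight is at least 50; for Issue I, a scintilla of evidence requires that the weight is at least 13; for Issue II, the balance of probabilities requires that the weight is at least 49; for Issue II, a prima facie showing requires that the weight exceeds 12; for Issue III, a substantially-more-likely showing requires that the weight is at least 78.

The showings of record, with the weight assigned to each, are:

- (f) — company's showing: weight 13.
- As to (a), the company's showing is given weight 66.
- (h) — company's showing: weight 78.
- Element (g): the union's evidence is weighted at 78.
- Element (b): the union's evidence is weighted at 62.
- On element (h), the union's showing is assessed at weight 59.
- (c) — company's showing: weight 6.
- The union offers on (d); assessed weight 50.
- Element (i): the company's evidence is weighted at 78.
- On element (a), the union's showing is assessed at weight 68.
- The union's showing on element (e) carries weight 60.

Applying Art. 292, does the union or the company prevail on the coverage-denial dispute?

— Issue I —
Stage I.1 (union, the preponderance of the evidence, weight is at least 50): (a) 68 (company's 66 disregarded) ≥ 50 — meets; (b) 62 ≥ 50 — meets.
  Stage I.1 is satisfied; the onus moves to the company.
Stage I.2 (company, a scintilla of evidence, weight is at least 13): (c) 6 < 13 — fails.
  Not every element is met, so the company fails to carry Stage I.2.
The union prevails on this issue.
— Issue II —
Stage II.1 — burden on union; standard: the balance of probabilities (weight is at least 49).
    (d): 50 ≥ 49 [met]
    (e): 60 ≥ 49 [met]
  Stage II.1 is satisfied; the onus moves to the company.
Stage II.2 — burden on company; standard: a prima facie showing (weight exceeds 12).
    (f): 13 > 12 [met]
  All elements met at the final stage.
All stages carried — the company prevails on this issue.
— Issue III —
At Stage III.1 the union must meet a substantially-more-likely showing (weight is at least 78): on (g) the weight is 78, which does reach 78, so (g) meets the standard.
  The union carries Stage III.1; the company now bears the burden.
At Stage III.2 the company must meet a substantially-more-likely showing (weight is at least 78): on (h) the weight is 78 (the union's 59 is given no effect), ≥ 78, so (h) meets the standard; on (i) the weight is 78, ≥ 78, so (i) meets the standard.
  Stage III.2 carried; the final stage is satisfied.
With every stage satisfied, the company prevails on this issue.
Per-issue: Issue I → union; Issue II → company; Issue III → company. The union must prevail on a majority of issues; overall, the company prevails.

company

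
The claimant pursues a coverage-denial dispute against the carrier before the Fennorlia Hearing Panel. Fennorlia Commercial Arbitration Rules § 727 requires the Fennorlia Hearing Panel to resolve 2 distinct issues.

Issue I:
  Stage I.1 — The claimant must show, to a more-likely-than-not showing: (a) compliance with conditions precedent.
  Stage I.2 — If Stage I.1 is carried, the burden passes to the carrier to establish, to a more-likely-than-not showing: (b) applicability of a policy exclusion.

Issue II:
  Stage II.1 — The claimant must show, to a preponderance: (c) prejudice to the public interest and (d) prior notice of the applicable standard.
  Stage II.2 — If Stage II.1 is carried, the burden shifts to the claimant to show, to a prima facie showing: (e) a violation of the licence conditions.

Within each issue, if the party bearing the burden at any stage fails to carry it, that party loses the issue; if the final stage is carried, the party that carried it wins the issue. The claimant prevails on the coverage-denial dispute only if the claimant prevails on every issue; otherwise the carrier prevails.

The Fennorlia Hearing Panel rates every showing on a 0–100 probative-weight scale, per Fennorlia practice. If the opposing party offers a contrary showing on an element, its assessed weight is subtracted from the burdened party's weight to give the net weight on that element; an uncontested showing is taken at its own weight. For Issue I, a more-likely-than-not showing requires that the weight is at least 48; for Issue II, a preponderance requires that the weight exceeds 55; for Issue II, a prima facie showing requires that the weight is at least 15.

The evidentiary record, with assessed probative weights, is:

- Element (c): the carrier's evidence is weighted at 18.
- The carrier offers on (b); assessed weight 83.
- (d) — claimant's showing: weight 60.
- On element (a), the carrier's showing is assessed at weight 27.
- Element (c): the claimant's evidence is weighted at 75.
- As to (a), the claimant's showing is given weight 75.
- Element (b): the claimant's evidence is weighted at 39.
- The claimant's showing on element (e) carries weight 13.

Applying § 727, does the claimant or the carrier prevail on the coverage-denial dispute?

carrier

— Issue I —
At Stage I.1 the claimant must meet a more-likely-than-not showing (weight is at least 48): on (a) the weight is 75 less the opposing 27 gives net 48, ≥ 48, so (a) meets the standard.
  The claimant carries Stage I.1; the carrier now bears the burden.
At Stage I.2 the carrier must meet a more-likely-than-not showing (weight is at least 48): on (b) the weight is 83 less the opposing 39 gives net 44, < 48, so (b) does not meet the standard.
  Not every element is met, so the carrier fails to carry Stage I.2.
So the claimant prevails on this issue.
— Issue II —
At Stage II.1 the claimant must meet a preponderance (weight exceeds 55): on (c) the weight is 75 less the opposing 18 gives net 57, which does exceed 55, so (c) meets the standard; on (d) the weight is 60, > 55, so (d) meets the standard.
  All elements met. The claimant retains the burden for Stage II.2.
At Stage II.2 the claimant must meet a prima facie showing (weight is at least 15): on (e) the weight is 13, < 15, so (e) does not meet the standard.
  Not every element is met, so the claimant fails to carry Stage II.2.
The analysis ends at Stage II.2; the carrier prevails on this issue.
Per-issue: Issue I → claimant; Issue II → carrier. The claimant must prevail on every issue; overall, the carrier prevails.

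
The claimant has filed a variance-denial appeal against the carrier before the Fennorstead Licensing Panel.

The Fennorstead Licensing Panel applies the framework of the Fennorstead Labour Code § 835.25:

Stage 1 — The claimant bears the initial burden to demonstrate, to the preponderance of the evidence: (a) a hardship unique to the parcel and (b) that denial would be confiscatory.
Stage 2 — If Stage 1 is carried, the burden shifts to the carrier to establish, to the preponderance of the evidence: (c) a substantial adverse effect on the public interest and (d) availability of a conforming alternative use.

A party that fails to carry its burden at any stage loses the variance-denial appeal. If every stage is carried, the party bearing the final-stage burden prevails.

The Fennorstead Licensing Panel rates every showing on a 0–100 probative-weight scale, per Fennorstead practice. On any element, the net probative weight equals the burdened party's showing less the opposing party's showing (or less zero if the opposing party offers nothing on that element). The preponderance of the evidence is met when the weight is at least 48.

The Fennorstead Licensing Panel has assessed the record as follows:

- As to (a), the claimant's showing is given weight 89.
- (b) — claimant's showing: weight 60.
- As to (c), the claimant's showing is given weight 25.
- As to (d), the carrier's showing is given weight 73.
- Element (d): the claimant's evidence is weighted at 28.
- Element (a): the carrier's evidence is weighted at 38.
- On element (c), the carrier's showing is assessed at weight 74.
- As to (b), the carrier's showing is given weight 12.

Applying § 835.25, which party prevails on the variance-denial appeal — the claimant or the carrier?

claimant

At Stage 1 the claimant must meet the preponderance of the evidence (weight is at least 48): on (a) the weight is 89 less the opposing 38 gives net 51, ≥ 48, so (a) meets the standard; on (b) the weight is 60 less the opposing 12 gives net 48, which does reach 48, so (b) meets the standard.
  Stage 1 is satisfied; the onus moves to the carrier.
At Stage 2 the carrier must meet the preponderance of the evidence (weight is at least 48): on (c) the weight is 74 less the opposing 25 gives net 49, which does reach 48, so (c) meets the standard; on (d) the weight is 73 less the opposing 28 gives net 45, which does not reach 48, so (d) does not meet the standard.
  Stage 2 not carried; the carrier fails its burden.
The analysis ends at Stage 2; the claimant prevails.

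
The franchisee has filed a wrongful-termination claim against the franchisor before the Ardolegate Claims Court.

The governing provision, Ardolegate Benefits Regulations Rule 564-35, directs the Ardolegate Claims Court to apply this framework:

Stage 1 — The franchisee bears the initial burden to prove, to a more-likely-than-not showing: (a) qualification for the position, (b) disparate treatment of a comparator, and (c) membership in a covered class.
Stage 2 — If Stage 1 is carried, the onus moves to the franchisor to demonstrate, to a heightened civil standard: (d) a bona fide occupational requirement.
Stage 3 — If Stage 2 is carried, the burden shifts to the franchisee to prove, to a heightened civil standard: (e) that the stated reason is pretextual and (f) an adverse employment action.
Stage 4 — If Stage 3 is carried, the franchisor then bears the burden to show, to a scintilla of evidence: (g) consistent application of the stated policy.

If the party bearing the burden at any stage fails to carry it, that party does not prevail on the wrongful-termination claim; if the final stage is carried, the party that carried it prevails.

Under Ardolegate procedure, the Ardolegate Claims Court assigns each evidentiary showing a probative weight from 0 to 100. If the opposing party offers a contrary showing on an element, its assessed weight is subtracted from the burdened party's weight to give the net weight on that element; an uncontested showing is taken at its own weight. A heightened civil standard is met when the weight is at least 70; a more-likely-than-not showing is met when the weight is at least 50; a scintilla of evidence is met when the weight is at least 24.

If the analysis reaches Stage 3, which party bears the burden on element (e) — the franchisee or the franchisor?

franchisee

Stage 3's rule assigns the burden to the franchisee (to a heightened civil standard).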